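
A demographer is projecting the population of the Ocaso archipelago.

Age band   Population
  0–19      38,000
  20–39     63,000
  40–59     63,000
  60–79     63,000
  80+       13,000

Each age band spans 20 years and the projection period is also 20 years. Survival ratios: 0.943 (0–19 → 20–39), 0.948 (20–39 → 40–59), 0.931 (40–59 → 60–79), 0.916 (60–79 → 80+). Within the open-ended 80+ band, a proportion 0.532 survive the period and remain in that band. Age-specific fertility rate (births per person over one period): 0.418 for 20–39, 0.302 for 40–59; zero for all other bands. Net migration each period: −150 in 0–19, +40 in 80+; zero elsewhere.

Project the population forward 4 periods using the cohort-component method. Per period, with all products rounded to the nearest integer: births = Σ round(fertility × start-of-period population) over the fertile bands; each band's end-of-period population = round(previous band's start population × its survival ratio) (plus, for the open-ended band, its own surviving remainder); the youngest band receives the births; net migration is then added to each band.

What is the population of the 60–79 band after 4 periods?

37627

Numbering the groups 1..5 from youngest to oldest:
Period 1.
Births: 63000 × 0.418 = 26334  |  63000 × 0.302 = 19026 → total 45360
Group 2: 38000 × 0.943 = 35834
Group 3: 63000 × 0.948 = 59724
Group 4: 63000 × 0.931 = 58653
Group 5: 63000 × 0.916 + 13000 × 0.532 = 57708 + 6916 = 64624
Net migration: Group 1 − 150 → 45210; Group 5 + 40 → 64664
Population now: 0–19=45210, 20–39=35834, 40–59=59724, 60–79=58653, 80+=64664
Period 2.
Births: 35834 × 0.418 = 14979  |  59724 × 0.302 = 18037 → total 33016
Group 2: 45210 × 0.943 = 42633
Group 3: 35834 × 0.948 = 33971
Group 4: 59724 × 0.931 = 55603
Group 5: 58653 × 0.916 + 64664 × 0.532 = 53726 + 34401 = 88127
Net migration: Group 1 − 150 → 32866; Group 5 + 40 → 88167
Population now: 0–19=32866, 20–39=42633, 40–59=33971, 60–79=55603, 80+=88167
Period 3.
Births: 42633 × 0.418 = 17821  |  33971 × 0.302 = 10259 → total 28080
Group 2: 32866 × 0.943 = 30993
Group 3: 42633 × 0.948 = 40416
Group 4: 33971 × 0.931 = 31627
Group 5: 55603 × 0.916 + 88167 × 0.532 = 50932 + 46905 = 97837
Net migration: Group 1 − 150 → 27930; Group 5 + 40 → 97877
Population now: 0–19=27930, 20–39=30993, 40–59=40416, 60–79=31627, 80+=97877
Period 4.
Births: 30993 × 0.418 = 12955  |  40416 × 0.302 = 12206 → total 25161
Group 2: 27930 × 0.943 = 26338
Group 3: 30993 × 0.948 = 29381
Group 4: 40416 × 0.931 = 37627
Group 5: 31627 × 0.916 + 97877 × 0.532 = 28970 + 52071 = 81041
Net migration: Group 1 − 150 → 25011; Group 5 + 40 → 81081
Population now: 0–19=25011, 20–39=26338, 40–59=29381, 60–79=37627, 80+=81081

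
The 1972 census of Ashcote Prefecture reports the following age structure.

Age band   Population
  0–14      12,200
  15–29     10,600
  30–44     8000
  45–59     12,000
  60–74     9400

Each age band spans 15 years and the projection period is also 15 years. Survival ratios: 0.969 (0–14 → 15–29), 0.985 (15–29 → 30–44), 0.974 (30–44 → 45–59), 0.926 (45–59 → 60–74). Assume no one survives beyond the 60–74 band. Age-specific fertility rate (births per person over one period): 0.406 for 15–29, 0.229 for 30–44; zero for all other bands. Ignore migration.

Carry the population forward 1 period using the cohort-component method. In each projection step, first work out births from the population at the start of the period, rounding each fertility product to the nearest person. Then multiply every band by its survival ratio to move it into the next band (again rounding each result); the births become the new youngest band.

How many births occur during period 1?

6136

Call the groups 1 to 5, youngest first.
[period 1]
Births: 10600 * 0.406 = 4304  |  8000 * 0.229 = 1832 — total 6136
Group 2: 12200 * 0.969 = 11822
Group 3: 10600 * 0.985 = 10441
Group 4: 8000 * 0.974 = 7792
Group 5: 12000 * 0.926 = 11112
→ [6136, 11822, 10441, 7792, 11112]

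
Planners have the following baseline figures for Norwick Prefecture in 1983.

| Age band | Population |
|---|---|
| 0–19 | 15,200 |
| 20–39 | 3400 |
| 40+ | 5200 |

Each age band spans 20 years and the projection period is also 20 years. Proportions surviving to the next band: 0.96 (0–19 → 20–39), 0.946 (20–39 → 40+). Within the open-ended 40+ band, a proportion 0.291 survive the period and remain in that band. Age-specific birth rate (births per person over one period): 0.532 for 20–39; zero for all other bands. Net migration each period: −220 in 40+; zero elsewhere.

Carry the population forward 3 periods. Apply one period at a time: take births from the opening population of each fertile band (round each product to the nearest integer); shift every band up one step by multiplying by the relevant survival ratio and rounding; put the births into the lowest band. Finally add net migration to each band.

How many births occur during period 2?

Call the bands 1 to 3, youngest first.
— Period 1 —
Births: 3400 * 0.532 = 1809
Band 2: 15200 * 0.96 = 14592
Band 3: 3400 * 0.946 + 5200 * 0.291 = 3216 + 1513 = 4729
Net migration: Band 3 − 220 → 4509
Giving 1809 / 14592 / 4509.
— Period 2 —
Births: 14592 * 0.532 = 7763
Band 2: 1809 * 0.96 = 1737
Band 3: 14592 * 0.946 + 4509 * 0.291 = 13804 + 1312 = 15116
Net migration: Band 3 − 220 → 14896
Giving 7763 / 1737 / 14896.

7763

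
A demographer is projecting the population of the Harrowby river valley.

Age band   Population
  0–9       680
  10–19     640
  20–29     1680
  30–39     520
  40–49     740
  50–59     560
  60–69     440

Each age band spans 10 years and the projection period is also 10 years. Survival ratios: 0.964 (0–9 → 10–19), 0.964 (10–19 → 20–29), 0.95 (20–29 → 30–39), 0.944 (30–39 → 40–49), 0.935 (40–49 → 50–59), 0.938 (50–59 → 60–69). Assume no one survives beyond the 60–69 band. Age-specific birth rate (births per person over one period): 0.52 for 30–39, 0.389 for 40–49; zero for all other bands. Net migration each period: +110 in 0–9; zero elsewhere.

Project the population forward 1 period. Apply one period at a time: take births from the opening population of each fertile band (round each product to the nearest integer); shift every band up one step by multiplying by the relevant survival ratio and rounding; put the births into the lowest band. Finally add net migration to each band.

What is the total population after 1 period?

— Period 1 —
Births: 520 * 0.52 = 270 ; 740 * 0.389 = 288 ⇒ total 558
10–19: 680 * 0.964 = 656
20–29: 640 * 0.964 = 617
30–39: 1680 * 0.95 = 1596
40–49: 520 * 0.944 = 491
50–59: 740 * 0.935 = 692
60–69: 560 * 0.938 = 525
Net migration: 0–9 + 110 → 668
Giving 668 / 656 / 617 / 1596 / 491 / 692 / 525.
Total after period 1: 668 + 656 + 617 + 1596 + 491 + 692 + 525 = 5245

5245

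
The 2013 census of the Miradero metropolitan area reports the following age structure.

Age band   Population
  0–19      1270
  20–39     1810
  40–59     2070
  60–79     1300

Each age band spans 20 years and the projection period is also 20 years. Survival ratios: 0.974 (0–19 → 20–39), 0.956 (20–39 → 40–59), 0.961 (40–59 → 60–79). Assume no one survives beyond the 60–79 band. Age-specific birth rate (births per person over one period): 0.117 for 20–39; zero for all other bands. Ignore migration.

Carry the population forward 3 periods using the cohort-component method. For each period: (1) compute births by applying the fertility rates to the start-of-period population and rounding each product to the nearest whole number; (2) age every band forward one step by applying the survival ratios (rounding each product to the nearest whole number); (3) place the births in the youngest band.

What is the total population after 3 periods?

1499

After projecting period 1:
Births: 1810 × 0.117 = 212
20–39: 1270 × 0.974 = 1237
40–59: 1810 × 0.956 = 1730
60–79: 2070 × 0.961 = 1989
Population now: 0–19=212, 20–39=1237, 40–59=1730, 60–79=1989
After projecting period 2:
Births: 1237 × 0.117 = 145
20–39: 212 × 0.974 = 206
40–59: 1237 × 0.956 = 1183
60–79: 1730 × 0.961 = 1663
Population now: 0–19=145, 20–39=206, 40–59=1183, 60–79=1663
After projecting period 3:
Births: 206 × 0.117 = 24
20–39: 145 × 0.974 = 141
40–59: 206 × 0.956 = 197
60–79: 1183 × 0.961 = 1137
Population now: 0–19=24, 20–39=141, 40–59=197, 60–79=1137
Total after period 3: 24 + 141 + 197 + 1137 = 1499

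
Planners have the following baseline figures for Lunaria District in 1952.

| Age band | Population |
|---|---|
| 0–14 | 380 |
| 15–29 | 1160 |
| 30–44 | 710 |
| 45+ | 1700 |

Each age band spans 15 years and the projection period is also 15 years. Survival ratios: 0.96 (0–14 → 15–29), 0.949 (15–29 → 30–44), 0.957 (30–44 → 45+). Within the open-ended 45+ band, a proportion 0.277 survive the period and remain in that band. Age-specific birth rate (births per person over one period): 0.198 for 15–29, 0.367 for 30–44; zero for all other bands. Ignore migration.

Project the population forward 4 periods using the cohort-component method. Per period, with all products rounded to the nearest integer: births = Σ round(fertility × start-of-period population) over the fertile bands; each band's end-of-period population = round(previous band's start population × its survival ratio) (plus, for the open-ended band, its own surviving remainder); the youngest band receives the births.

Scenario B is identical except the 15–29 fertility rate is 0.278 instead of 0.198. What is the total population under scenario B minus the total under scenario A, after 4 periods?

(Bands numbered youngest = 1 to oldest = 4.)
Period 1.
Births: 1160 * 0.198 = 230 ; 710 * 0.367 = 261 → 491
Band 2: 380 * 0.96 = 365
Band 3: 1160 * 0.949 = 1101
Band 4: 710 * 0.957 + 1700 * 0.277 = 679 + 471 = 1150
End of period: [491, 365, 1101, 1150]
Period 2.
Births: 365 * 0.198 = 72 ; 1101 * 0.367 = 404 → 476
Band 2: 491 * 0.96 = 471
Band 3: 365 * 0.949 = 346
Band 4: 1101 * 0.957 + 1150 * 0.277 = 1054 + 319 = 1373
End of period: [476, 471, 346, 1373]
Period 3.
Births: 471 * 0.198 = 93 ; 346 * 0.367 = 127 → 220
Band 2: 476 * 0.96 = 457
Band 3: 471 * 0.949 = 447
Band 4: 346 * 0.957 + 1373 * 0.277 = 331 + 380 = 711
End of period: [220, 457, 447, 711]
Period 4.
Births: 457 * 0.198 = 90 ; 447 * 0.367 = 164 → 254
Band 2: 220 * 0.96 = 211
Band 3: 457 * 0.949 = 434
Band 4: 447 * 0.957 + 711 * 0.277 = 428 + 197 = 625
End of period: [254, 211, 434, 625]
Scenario A total after 4 periods: 1524
Scenario B projection —
Period 1.
Births: 1160 * 0.278 = 322 ; 710 * 0.367 = 261 → 583
Band 2: 380 * 0.96 = 365
Band 3: 1160 * 0.949 = 1101
Band 4: 710 * 0.957 + 1700 * 0.277 = 679 + 471 = 1150
End of period: [583, 365, 1101, 1150]
Period 2.
Births: 365 * 0.278 = 101 ; 1101 * 0.367 = 404 → 505
Band 2: 583 * 0.96 = 560
Band 3: 365 * 0.949 = 346
Band 4: 1101 * 0.957 + 1150 * 0.277 = 1054 + 319 = 1373
End of period: [505, 560, 346, 1373]
Period 3.
Births: 560 * 0.278 = 156 ; 346 * 0.367 = 127 → 283
Band 2: 505 * 0.96 = 485
Band 3: 560 * 0.949 = 531
Band 4: 346 * 0.957 + 1373 * 0.277 = 331 + 380 = 711
End of period: [283, 485, 531, 711]
Period 4.
Births: 485 * 0.278 = 135 ; 531 * 0.367 = 195 → 330
Band 2: 283 * 0.96 = 272
Band 3: 485 * 0.949 = 460
Band 4: 531 * 0.957 + 711 * 0.277 = 508 + 197 = 705
End of period: [330, 272, 460, 705]
Scenario B total after 4 periods: 1767
Difference B − A = 1767 − 1524 = 243

243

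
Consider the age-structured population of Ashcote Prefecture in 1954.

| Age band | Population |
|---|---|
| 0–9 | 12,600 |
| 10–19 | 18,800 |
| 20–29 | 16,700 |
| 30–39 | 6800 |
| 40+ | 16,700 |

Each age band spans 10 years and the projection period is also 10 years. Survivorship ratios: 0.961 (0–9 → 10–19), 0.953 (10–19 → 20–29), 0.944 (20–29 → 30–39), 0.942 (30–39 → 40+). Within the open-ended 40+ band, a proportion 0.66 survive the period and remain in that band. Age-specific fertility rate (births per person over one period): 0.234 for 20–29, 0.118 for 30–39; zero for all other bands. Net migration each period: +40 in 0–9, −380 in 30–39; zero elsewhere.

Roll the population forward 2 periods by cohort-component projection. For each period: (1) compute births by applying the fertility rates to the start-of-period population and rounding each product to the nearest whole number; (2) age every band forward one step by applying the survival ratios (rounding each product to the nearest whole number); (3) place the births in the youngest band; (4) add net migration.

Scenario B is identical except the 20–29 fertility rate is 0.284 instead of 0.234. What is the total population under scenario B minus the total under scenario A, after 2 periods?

1698

Call the bands 1 to 5, youngest first.
— Period 1 —
Births: 16700 × 0.234 = 3908  |  6800 × 0.118 = 802 → total 4710
Band 2: 12600 × 0.961 = 12109
Band 3: 18800 × 0.953 = 17916
Band 4: 16700 × 0.944 = 15765
Band 5: 6800 × 0.942 + 16700 × 0.66 = 6406 + 11022 = 17428
Net migration: Band 1 + 40 → 4750; Band 4 − 380 → 15385
Giving 4750 / 12109 / 17916 / 15385 / 17428.
— Period 2 —
Births: 17916 × 0.234 = 4192  |  15385 × 0.118 = 1815 → total 6007
Band 2: 4750 × 0.961 = 4565
Band 3: 12109 × 0.953 = 11540
Band 4: 17916 × 0.944 = 16913
Band 5: 15385 × 0.942 + 17428 × 0.66 = 14493 + 11502 = 25995
Net migration: Band 1 + 40 → 6047; Band 4 − 380 → 16533
Giving 6047 / 4565 / 11540 / 16533 / 25995.
Scenario A total after 2 periods: 64680
Scenario B projection —
— Period 1 —
Births: 16700 × 0.284 = 4743  |  6800 × 0.118 = 802 → total 5545
Band 2: 12600 × 0.961 = 12109
Band 3: 18800 × 0.953 = 17916
Band 4: 16700 × 0.944 = 15765
Band 5: 6800 × 0.942 + 16700 × 0.66 = 6406 + 11022 = 17428
Net migration: Band 1 + 40 → 5585; Band 4 − 380 → 15385
Giving 5585 / 12109 / 17916 / 15385 / 17428.
— Period 2 —
Births: 17916 × 0.284 = 5088  |  15385 × 0.118 = 1815 → total 6903
Band 2: 5585 × 0.961 = 5367
Band 3: 12109 × 0.953 = 11540
Band 4: 17916 × 0.944 = 16913
Band 5: 15385 × 0.942 + 17428 × 0.66 = 14493 + 11502 = 25995
Net migration: Band 1 + 40 → 6943; Band 4 − 380 → 16533
Giving 6943 / 5367 / 11540 / 16533 / 25995.
Scenario B total after 2 periods: 66378
Difference B − A = 66378 − 64680 = 1698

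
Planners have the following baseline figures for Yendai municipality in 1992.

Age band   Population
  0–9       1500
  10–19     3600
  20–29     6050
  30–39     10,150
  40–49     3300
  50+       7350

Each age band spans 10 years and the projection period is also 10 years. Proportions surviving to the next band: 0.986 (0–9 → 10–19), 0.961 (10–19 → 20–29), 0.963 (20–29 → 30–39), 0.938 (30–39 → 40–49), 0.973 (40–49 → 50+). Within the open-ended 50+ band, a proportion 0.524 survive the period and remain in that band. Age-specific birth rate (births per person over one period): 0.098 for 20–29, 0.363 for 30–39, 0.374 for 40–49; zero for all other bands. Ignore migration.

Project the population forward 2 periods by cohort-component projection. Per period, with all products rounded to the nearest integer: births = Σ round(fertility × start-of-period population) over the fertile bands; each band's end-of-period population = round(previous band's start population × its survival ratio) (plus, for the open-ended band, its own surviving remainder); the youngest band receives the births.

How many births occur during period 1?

Period 1:
Births: 6050 × 0.098 = 593, 10150 × 0.363 = 3684, 3300 × 0.374 = 1234 — total 5511
10–19: 1500 × 0.986 = 1479
20–29: 3600 × 0.961 = 3460
30–39: 6050 × 0.963 = 5826
40–49: 10150 × 0.938 = 9521
50+: 3300 × 0.973 + 7350 × 0.524 = 3211 + 3851 = 7062
End of period: [5511, 1479, 3460, 5826, 9521, 7062]

5511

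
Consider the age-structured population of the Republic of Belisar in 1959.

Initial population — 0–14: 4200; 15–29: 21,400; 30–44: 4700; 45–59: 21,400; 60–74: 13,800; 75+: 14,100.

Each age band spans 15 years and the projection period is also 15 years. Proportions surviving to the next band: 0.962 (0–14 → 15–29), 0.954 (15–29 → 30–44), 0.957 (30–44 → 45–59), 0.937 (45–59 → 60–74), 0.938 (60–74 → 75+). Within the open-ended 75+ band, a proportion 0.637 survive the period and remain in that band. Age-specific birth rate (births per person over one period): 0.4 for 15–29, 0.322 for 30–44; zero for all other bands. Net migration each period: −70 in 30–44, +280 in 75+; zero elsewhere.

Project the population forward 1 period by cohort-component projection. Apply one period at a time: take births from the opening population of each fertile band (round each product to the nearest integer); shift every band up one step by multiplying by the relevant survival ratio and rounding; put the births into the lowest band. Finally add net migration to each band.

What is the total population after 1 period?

81215

(Groups numbered youngest = 1 to oldest = 6.)
— Period 1 —
Births: 21400 × 0.4 = 8560, 4700 × 0.322 = 1513 → 10073
Group 2: 4200 × 0.962 = 4040
Group 3: 21400 × 0.954 = 20416
Group 4: 4700 × 0.957 = 4498
Group 5: 21400 × 0.937 = 20052
Group 6: 13800 × 0.938 + 14100 × 0.637 = 12944 + 8982 = 21926
Net migration: Group 3 − 70 → 20346; Group 6 + 280 → 22206
Population now: 0–14=10073, 15–29=4040, 30–44=20346, 45–59=4498, 60–74=20052, 75+=22206
Total after period 1: 10073 + 4040 + 20346 + 4498 + 20052 + 22206 = 81215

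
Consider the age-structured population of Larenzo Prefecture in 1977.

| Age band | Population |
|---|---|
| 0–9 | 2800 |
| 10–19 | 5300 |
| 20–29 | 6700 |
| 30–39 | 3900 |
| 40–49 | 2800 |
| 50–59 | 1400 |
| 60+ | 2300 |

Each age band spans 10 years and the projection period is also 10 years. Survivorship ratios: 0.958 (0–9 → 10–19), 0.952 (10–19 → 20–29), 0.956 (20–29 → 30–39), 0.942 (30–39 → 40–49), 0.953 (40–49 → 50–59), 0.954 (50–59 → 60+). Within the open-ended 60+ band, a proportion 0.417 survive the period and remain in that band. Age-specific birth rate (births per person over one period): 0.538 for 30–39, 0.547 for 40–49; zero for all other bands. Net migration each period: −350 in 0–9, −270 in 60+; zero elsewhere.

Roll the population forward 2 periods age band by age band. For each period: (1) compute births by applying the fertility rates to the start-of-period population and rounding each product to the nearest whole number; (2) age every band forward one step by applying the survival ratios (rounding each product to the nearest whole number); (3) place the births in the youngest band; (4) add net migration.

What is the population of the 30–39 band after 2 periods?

Call the groups 1 to 7, youngest first.
After projecting period 1:
Births: 3900 × 0.538 = 2098, 2800 × 0.547 = 1532 — total 3630
Group 2: 2800 × 0.958 = 2682
Group 3: 5300 × 0.952 = 5046
Group 4: 6700 × 0.956 = 6405
Group 5: 3900 × 0.942 = 3674
Group 6: 2800 × 0.953 = 2668
Group 7: 1400 × 0.954 + 2300 × 0.417 = 1336 + 959 = 2295
Net migration: Group 1 − 350 → 3280; Group 7 − 270 → 2025
Giving 3280 / 2682 / 5046 / 6405 / 3674 / 2668 / 2025.
After projecting period 2:
Births: 6405 × 0.538 = 3446, 3674 × 0.547 = 2010 — total 5456
Group 2: 3280 × 0.958 = 3142
Group 3: 2682 × 0.952 = 2553
Group 4: 5046 × 0.956 = 4824
Group 5: 6405 × 0.942 = 6034
Group 6: 3674 × 0.953 = 3501
Group 7: 2668 × 0.954 + 2025 × 0.417 = 2545 + 844 = 3389
Net migration: Group 1 − 350 → 5106; Group 7 − 270 → 3119
Giving 5106 / 3142 / 2553 / 4824 / 6034 / 3501 / 3119.

4824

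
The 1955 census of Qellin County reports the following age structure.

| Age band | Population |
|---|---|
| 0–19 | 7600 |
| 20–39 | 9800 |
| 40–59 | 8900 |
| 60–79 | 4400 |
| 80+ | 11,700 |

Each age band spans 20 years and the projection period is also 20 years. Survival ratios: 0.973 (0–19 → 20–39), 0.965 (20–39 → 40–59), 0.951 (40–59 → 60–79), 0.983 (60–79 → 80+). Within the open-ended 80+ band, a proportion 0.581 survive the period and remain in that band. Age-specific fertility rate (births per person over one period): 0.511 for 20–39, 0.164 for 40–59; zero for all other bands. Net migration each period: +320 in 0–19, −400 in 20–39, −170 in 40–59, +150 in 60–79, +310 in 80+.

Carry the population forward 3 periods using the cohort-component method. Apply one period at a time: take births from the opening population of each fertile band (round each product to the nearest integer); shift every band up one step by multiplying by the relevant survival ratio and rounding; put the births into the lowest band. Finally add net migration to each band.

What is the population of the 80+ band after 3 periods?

Period 1.
Births: 9800 × 0.511 = 5008, 8900 × 0.164 = 1460 ⇒ total 6468
20–39: 7600 × 0.973 = 7395
40–59: 9800 × 0.965 = 9457
60–79: 8900 × 0.951 = 8464
80+: 4400 × 0.983 + 11700 × 0.581 = 4325 + 6798 = 11123
Net migration: 0–19 + 320 → 6788; 20–39 − 400 → 6995; 40–59 − 170 → 9287; 60–79 + 150 → 8614; 80+ + 310 → 11433
→ [6788, 6995, 9287, 8614, 11433]
Period 2.
Births: 6995 × 0.511 = 3574, 9287 × 0.164 = 1523 ⇒ total 5097
20–39: 6788 × 0.973 = 6605
40–59: 6995 × 0.965 = 6750
60–79: 9287 × 0.951 = 8832
80+: 8614 × 0.983 + 11433 × 0.581 = 8468 + 6643 = 15111
Net migration: 0–19 + 320 → 5417; 20–39 − 400 → 6205; 40–59 − 170 → 6580; 60–79 + 150 → 8982; 80+ + 310 → 15421
→ [5417, 6205, 6580, 8982, 15421]
Period 3.
Births: 6205 × 0.511 = 3171, 6580 × 0.164 = 1079 ⇒ total 4250
20–39: 5417 × 0.973 = 5271
40–59: 6205 × 0.965 = 5988
60–79: 6580 × 0.951 = 6258
80+: 8982 × 0.983 + 15421 × 0.581 = 8829 + 8960 = 17789
Net migration: 0–19 + 320 → 4570; 20–39 − 400 → 4871; 40–59 − 170 → 5818; 60–79 + 150 → 6408; 80+ + 310 → 18099
→ [4570, 4871, 5818, 6408, 18099]

18099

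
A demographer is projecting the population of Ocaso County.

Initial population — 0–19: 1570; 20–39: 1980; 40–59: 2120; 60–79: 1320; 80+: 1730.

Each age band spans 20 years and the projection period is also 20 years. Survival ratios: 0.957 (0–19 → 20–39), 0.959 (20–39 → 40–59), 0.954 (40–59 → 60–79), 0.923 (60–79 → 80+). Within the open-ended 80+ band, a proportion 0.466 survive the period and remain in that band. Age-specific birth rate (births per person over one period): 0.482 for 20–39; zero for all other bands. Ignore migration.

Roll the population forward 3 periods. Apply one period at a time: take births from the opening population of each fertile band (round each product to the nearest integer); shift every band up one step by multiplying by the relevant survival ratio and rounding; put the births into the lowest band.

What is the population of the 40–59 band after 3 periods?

(Groups numbered youngest = 1 to oldest = 5.)
After projecting period 1:
Births: 1980 × 0.482 = 954
Group 2: 1570 × 0.957 = 1502
Group 3: 1980 × 0.959 = 1899
Group 4: 2120 × 0.954 = 2022
Group 5: 1320 × 0.923 + 1730 × 0.466 = 1218 + 806 = 2024
End of period: [954, 1502, 1899, 2022, 2024]
After projecting period 2:
Births: 1502 × 0.482 = 724
Group 2: 954 × 0.957 = 913
Group 3: 1502 × 0.959 = 1440
Group 4: 1899 × 0.954 = 1812
Group 5: 2022 × 0.923 + 2024 × 0.466 = 1866 + 943 = 2809
End of period: [724, 913, 1440, 1812, 2809]
After projecting period 3:
Births: 913 × 0.482 = 440
Group 2: 724 × 0.957 = 693
Group 3: 913 × 0.959 = 876
Group 4: 1440 × 0.954 = 1374
Group 5: 1812 × 0.923 + 2809 × 0.466 = 1672 + 1309 = 2981
End of period: [440, 693, 876, 1374, 2981]

876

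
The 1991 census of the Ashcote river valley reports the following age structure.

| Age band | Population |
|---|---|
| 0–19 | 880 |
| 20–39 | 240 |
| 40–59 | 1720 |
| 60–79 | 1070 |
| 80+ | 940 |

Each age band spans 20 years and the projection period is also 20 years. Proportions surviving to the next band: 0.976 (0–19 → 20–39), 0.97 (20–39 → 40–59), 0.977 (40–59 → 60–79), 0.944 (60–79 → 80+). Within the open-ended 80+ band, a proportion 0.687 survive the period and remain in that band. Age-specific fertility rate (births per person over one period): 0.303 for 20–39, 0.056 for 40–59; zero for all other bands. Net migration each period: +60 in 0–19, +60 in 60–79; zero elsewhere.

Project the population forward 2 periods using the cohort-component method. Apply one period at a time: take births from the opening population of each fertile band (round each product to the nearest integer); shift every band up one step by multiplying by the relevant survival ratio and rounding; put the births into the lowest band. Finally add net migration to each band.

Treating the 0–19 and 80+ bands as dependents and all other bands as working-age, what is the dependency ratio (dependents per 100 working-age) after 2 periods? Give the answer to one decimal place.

231.5

After projecting period 1:
Births: 240 × 0.303 = 73 ; 1720 × 0.056 = 96 → 169
20–39: 880 × 0.976 = 859
40–59: 240 × 0.97 = 233
60–79: 1720 × 0.977 = 1680
80+: 1070 × 0.944 + 940 × 0.687 = 1010 + 646 = 1656
Net migration: 0–19 + 60 → 229; 60–79 + 60 → 1740
End of period: [229, 859, 233, 1740, 1656]
After projecting period 2:
Births: 859 × 0.303 = 260 ; 233 × 0.056 = 13 → 273
20–39: 229 × 0.976 = 224
40–59: 859 × 0.97 = 833
60–79: 233 × 0.977 = 228
80+: 1740 × 0.944 + 1656 × 0.687 = 1643 + 1138 = 2781
Net migration: 0–19 + 60 → 333; 60–79 + 60 → 288
End of period: [333, 224, 833, 288, 2781]
Dependents (band 0–19 + band 80+) = 333 + 2781 = 3114; working-age = 1345; ratio = 3114/1345 × 100 = 231.5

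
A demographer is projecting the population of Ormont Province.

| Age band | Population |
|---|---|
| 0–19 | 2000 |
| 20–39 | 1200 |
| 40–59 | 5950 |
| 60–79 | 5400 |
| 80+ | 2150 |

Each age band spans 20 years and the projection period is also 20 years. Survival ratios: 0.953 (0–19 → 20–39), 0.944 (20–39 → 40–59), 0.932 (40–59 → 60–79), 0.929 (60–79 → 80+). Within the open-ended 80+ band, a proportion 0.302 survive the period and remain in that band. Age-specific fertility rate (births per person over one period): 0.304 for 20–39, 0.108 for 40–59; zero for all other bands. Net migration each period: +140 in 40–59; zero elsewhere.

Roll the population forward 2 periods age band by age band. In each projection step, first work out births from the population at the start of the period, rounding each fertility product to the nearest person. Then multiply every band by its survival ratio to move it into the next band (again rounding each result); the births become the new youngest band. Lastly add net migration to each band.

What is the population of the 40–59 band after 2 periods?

After projecting period 1:
Births: 1200 × 0.304 = 365, 5950 × 0.108 = 643 → 1008
20–39: 2000 × 0.953 = 1906
40–59: 1200 × 0.944 = 1133
60–79: 5950 × 0.932 = 5545
80+: 5400 × 0.929 + 2150 × 0.302 = 5017 + 649 = 5666
Net migration: 40–59 + 140 → 1273
→ [1008, 1906, 1273, 5545, 5666]
After projecting period 2:
Births: 1906 × 0.304 = 579, 1273 × 0.108 = 137 → 716
20–39: 1008 × 0.953 = 961
40–59: 1906 × 0.944 = 1799
60–79: 1273 × 0.932 = 1186
80+: 5545 × 0.929 + 5666 × 0.302 = 5151 + 1711 = 6862
Net migration: 40–59 + 140 → 1939
→ [716, 961, 1939, 1186, 6862]

1939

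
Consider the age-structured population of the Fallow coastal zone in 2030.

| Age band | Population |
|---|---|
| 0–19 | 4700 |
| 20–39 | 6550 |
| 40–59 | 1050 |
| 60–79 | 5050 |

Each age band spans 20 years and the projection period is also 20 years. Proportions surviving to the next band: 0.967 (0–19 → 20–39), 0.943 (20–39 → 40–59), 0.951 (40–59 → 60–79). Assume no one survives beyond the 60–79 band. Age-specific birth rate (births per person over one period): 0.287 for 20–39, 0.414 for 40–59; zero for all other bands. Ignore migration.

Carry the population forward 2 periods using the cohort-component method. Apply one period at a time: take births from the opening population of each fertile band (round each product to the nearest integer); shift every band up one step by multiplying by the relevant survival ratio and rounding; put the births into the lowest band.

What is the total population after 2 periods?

(Bands numbered youngest = 1 to oldest = 4.)
— Period 1 —
Births: 6550 × 0.287 = 1880 ; 1050 × 0.414 = 435 → 2315
Band 2: 4700 × 0.967 = 4545
Band 3: 6550 × 0.943 = 6177
Band 4: 1050 × 0.951 = 999
Population now: 0–19=2315, 20–39=4545, 40–59=6177, 60–79=999
— Period 2 —
Births: 4545 × 0.287 = 1304 ; 6177 × 0.414 = 2557 → 3861
Band 2: 2315 × 0.967 = 2239
Band 3: 4545 × 0.943 = 4286
Band 4: 6177 × 0.951 = 5874
Population now: 0–19=3861, 20–39=2239, 40–59=4286, 60–79=5874
Total after period 2: 3861 + 2239 + 4286 + 5874 = 16260

16260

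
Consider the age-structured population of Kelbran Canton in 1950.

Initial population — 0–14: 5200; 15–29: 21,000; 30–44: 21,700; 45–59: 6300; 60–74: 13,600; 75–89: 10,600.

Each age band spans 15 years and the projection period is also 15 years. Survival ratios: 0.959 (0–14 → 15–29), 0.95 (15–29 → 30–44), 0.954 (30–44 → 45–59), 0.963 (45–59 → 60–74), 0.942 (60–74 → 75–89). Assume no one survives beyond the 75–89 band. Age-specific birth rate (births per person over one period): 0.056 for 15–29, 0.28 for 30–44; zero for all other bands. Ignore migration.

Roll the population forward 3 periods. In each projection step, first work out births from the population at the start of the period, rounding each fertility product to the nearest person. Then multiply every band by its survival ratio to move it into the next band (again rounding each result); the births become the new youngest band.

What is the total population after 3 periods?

55576

Numbering the bands 1..6 from youngest to oldest:
Period 1:
Births: 21000 × 0.056 = 1176  |  21700 × 0.28 = 6076 — total 7252
Band 2: 5200 × 0.959 = 4987
Band 3: 21000 × 0.95 = 19950
Band 4: 21700 × 0.954 = 20702
Band 5: 6300 × 0.963 = 6067
Band 6: 13600 × 0.942 = 12811
Population now: 0–14=7252, 15–29=4987, 30–44=19950, 45–59=20702, 60–74=6067, 75–89=12811
Period 2:
Births: 4987 × 0.056 = 279  |  19950 × 0.28 = 5586 — total 5865
Band 2: 7252 × 0.959 = 6955
Band 3: 4987 × 0.95 = 4738
Band 4: 19950 × 0.954 = 19032
Band 5: 20702 × 0.963 = 19936
Band 6: 6067 × 0.942 = 5715
Population now: 0–14=5865, 15–29=6955, 30–44=4738, 45–59=19032, 60–74=19936, 75–89=5715
Period 3:
Births: 6955 × 0.056 = 389  |  4738 × 0.28 = 1327 — total 1716
Band 2: 5865 × 0.959 = 5625
Band 3: 6955 × 0.95 = 6607
Band 4: 4738 × 0.954 = 4520
Band 5: 19032 × 0.963 = 18328
Band 6: 19936 × 0.942 = 18780
Population now: 0–14=1716, 15–29=5625, 30–44=6607, 45–59=4520, 60–74=18328, 75–89=18780
Total after period 3: 1716 + 5625 + 6607 + 4520 + 18328 + 18780 = 55576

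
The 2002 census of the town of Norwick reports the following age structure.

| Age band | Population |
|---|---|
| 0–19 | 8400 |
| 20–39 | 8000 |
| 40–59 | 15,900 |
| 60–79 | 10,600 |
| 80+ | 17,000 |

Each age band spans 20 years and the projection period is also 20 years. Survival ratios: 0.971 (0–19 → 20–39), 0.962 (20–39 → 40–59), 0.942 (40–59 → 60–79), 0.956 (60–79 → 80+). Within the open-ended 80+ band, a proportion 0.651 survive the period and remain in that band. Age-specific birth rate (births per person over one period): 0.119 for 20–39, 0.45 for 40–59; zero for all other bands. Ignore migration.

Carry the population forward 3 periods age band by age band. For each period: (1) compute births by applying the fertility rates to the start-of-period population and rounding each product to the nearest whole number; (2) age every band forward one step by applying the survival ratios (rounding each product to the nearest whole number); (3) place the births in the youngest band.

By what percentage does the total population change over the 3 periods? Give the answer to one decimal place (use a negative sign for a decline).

-18.2

Let band 1 be 0–19 through band 5 = 80+.
Period 1.
Births: 8000 * 0.119 = 952 ; 15900 * 0.45 = 7155 → 8107
Band 2: 8400 * 0.971 = 8156
Band 3: 8000 * 0.962 = 7696
Band 4: 15900 * 0.942 = 14978
Band 5: 10600 * 0.956 + 17000 * 0.651 = 10134 + 11067 = 21201
Population now: 0–19=8107, 20–39=8156, 40–59=7696, 60–79=14978, 80+=21201
Period 2.
Births: 8156 * 0.119 = 971 ; 7696 * 0.45 = 3463 → 4434
Band 2: 8107 * 0.971 = 7872
Band 3: 8156 * 0.962 = 7846
Band 4: 7696 * 0.942 = 7250
Band 5: 14978 * 0.956 + 21201 * 0.651 = 14319 + 13802 = 28121
Population now: 0–19=4434, 20–39=7872, 40–59=7846, 60–79=7250, 80+=28121
Period 3.
Births: 7872 * 0.119 = 937 ; 7846 * 0.45 = 3531 → 4468
Band 2: 4434 * 0.971 = 4305
Band 3: 7872 * 0.962 = 7573
Band 4: 7846 * 0.942 = 7391
Band 5: 7250 * 0.956 + 28121 * 0.651 = 6931 + 18307 = 25238
Population now: 0–19=4468, 20–39=4305, 40–59=7573, 60–79=7391, 80+=25238
Total: 59900 → 48975; change = -10925; percentage change = -18.2%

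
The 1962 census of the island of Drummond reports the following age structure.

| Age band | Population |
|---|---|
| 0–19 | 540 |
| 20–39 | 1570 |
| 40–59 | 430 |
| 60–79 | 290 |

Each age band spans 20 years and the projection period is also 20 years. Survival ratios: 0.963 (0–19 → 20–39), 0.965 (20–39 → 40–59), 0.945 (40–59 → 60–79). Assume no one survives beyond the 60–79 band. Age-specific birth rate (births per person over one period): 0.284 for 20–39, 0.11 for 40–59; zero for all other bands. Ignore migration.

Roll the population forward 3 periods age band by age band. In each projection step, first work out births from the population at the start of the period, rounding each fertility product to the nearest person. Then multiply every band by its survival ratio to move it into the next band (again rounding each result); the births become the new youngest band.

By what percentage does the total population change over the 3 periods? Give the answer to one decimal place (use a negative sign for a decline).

-49.6

Numbering the groups 1..4 from youngest to oldest:
[period 1]
Births: 1570 * 0.284 = 446, 430 * 0.11 = 47 → 493
Group 2: 540 * 0.963 = 520
Group 3: 1570 * 0.965 = 1515
Group 4: 430 * 0.945 = 406
→ [493, 520, 1515, 406]
[period 2]
Births: 520 * 0.284 = 148, 1515 * 0.11 = 167 → 315
Group 2: 493 * 0.963 = 475
Group 3: 520 * 0.965 = 502
Group 4: 1515 * 0.945 = 1432
→ [315, 475, 502, 1432]
[period 3]
Births: 475 * 0.284 = 135, 502 * 0.11 = 55 → 190
Group 2: 315 * 0.963 = 303
Group 3: 475 * 0.965 = 458
Group 4: 502 * 0.945 = 474
→ [190, 303, 458, 474]
Total: 2830 → 1425; change = -1405; percentage change = -49.6%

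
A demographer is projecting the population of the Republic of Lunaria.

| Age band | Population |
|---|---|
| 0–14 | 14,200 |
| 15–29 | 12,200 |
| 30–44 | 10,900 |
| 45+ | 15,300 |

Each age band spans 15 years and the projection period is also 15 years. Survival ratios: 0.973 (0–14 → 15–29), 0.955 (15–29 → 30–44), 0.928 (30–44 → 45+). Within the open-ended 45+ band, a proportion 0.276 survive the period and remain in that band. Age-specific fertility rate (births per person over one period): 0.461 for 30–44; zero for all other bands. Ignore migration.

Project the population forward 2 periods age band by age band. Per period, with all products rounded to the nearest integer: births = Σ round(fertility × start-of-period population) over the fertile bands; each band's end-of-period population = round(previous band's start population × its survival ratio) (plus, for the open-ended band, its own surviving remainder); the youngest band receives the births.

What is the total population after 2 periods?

38224

Period 1.
Births: 10900 × 0.461 = 5025
15–29: 14200 × 0.973 = 13817
30–44: 12200 × 0.955 = 11651
45+: 10900 × 0.928 + 15300 × 0.276 = 10115 + 4223 = 14338
Giving 5025 / 13817 / 11651 / 14338.
Period 2.
Births: 11651 × 0.461 = 5371
15–29: 5025 × 0.973 = 4889
30–44: 13817 × 0.955 = 13195
45+: 11651 × 0.928 + 14338 × 0.276 = 10812 + 3957 = 14769
Giving 5371 / 4889 / 13195 / 14769.
Total after period 2: 5371 + 4889 + 13195 + 14769 = 38224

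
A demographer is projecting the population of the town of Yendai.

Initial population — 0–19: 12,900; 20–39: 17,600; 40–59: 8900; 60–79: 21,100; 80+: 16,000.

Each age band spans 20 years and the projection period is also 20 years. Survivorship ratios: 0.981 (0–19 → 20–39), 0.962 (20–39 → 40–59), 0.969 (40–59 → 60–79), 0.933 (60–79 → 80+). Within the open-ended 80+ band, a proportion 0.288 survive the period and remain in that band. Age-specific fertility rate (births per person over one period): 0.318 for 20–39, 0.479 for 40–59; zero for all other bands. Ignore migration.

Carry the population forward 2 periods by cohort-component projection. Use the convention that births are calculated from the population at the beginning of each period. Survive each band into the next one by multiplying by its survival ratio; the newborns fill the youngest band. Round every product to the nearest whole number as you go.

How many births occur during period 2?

(Groups numbered youngest = 1 to oldest = 5.)
After projecting period 1:
Births: 17600 × 0.318 = 5597, 8900 × 0.479 = 4263 — total 9860
Group 2: 12900 × 0.981 = 12655
Group 3: 17600 × 0.962 = 16931
Group 4: 8900 × 0.969 = 8624
Group 5: 21100 × 0.933 + 16000 × 0.288 = 19686 + 4608 = 24294
End of period: [9860, 12655, 16931, 8624, 24294]
After projecting period 2:
Births: 12655 × 0.318 = 4024, 16931 × 0.479 = 8110 — total 12134
Group 2: 9860 × 0.981 = 9673
Group 3: 12655 × 0.962 = 12174
Group 4: 16931 × 0.969 = 16406
Group 5: 8624 × 0.933 + 24294 × 0.288 = 8046 + 6997 = 15043
End of period: [12134, 9673, 12174, 16406, 15043]

12134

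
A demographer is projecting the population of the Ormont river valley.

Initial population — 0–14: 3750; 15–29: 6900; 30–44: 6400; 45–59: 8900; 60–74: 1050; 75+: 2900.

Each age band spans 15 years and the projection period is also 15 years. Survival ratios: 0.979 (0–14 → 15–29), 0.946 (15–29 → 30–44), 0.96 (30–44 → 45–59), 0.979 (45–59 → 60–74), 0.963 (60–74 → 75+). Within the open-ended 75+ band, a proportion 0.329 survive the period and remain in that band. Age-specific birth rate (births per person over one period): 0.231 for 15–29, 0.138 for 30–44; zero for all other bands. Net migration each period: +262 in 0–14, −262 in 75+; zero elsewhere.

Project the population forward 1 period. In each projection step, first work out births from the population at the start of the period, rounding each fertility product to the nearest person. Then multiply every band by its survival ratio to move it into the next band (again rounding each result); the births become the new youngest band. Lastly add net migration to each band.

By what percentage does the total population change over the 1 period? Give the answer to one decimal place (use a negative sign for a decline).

-1.3

Numbering the groups 1..6 from youngest to oldest:
[period 1]
Births: 6900 × 0.231 = 1594, 6400 × 0.138 = 883 → 2477
Group 2: 3750 × 0.979 = 3671
Group 3: 6900 × 0.946 = 6527
Group 4: 6400 × 0.96 = 6144
Group 5: 8900 × 0.979 = 8713
Group 6: 1050 × 0.963 + 2900 × 0.329 = 1011 + 954 = 1965
Net migration: Group 1 + 262 → 2739; Group 6 − 262 → 1703
End of period: [2739, 3671, 6527, 6144, 8713, 1703]
Total: 29900 → 29497; change = -403; percentage change = -1.3%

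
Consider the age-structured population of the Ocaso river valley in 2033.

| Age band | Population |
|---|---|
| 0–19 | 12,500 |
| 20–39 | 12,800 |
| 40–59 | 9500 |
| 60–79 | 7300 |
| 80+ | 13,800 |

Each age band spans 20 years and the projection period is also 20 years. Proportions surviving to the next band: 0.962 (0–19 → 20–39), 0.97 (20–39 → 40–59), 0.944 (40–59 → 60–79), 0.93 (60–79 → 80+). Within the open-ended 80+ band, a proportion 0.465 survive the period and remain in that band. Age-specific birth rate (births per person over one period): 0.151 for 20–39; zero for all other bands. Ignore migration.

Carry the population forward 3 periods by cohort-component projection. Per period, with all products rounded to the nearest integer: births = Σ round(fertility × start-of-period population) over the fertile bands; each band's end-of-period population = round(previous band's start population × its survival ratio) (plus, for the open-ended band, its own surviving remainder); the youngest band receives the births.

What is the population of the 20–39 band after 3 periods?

1747

Call the bands 1 to 5, youngest first.
Period 1:
Births: 12800 × 0.151 = 1933
Band 2: 12500 × 0.962 = 12025
Band 3: 12800 × 0.97 = 12416
Band 4: 9500 × 0.944 = 8968
Band 5: 7300 × 0.93 + 13800 × 0.465 = 6789 + 6417 = 13206
Giving 1933 / 12025 / 12416 / 8968 / 13206.
Period 2:
Births: 12025 × 0.151 = 1816
Band 2: 1933 × 0.962 = 1860
Band 3: 12025 × 0.97 = 11664
Band 4: 12416 × 0.944 = 11721
Band 5: 8968 × 0.93 + 13206 × 0.465 = 8340 + 6141 = 14481
Giving 1816 / 1860 / 11664 / 11721 / 14481.
Period 3:
Births: 1860 × 0.151 = 281
Band 2: 1816 × 0.962 = 1747
Band 3: 1860 × 0.97 = 1804
Band 4: 11664 × 0.944 = 11011
Band 5: 11721 × 0.93 + 14481 × 0.465 = 10901 + 6734 = 17635
Giving 281 / 1747 / 1804 / 11011 / 17635.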